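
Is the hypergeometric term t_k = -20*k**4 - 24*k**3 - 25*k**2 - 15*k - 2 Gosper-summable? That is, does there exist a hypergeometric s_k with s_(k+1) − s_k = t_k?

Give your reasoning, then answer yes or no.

Step 1: r(k) = (20*k**4 + 104*k**3 + 217*k**2 + 217*k + 86)/(20*k**4 + 24*k**3 + 25*k**2 + 15*k + 2).
Normal form (A,B,C) = (1, 1, k**4 + 6*k**3/5 + 5*k**2/4 + 3*k/4 + 1/10).
Set up (1)·f(k+1) − (1)·f(k) − (k**4 + 6*k**3/5 + 5*k**2/4 + 3*k/4 + 1/10) = 0.
deg f ≤ 5 (via 0,0,4).
Solve for f: f(k) = k*(4*k**4 - 4*k**3 + 3*k**2 + k - 2)/20 (degree 5 ≤ 5).
Then R = B(k−1)f/C = k*(4*k**4 - 4*k**3 + 3*k**2 + k - 2)/(20*k**4 + 24*k**3 + 25*k**2 + 15*k + 2), so s_k = R(k)·t_k = k*(-4*k**4 + 4*k**3 - 3*k**2 - k + 2).
s_(k+1) − s_k = -20*k**4 - 24*k**3 - 25*k**2 - 15*k - 2 = t_k.

Yes. s_k = k*(-4*k**4 + 4*k**3 - 3*k**2 - k + 2).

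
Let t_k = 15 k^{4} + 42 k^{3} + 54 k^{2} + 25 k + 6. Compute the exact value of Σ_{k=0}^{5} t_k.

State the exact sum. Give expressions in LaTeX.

Σ = 27516

Ratio r(k) = (15*k**4 + 102*k**3 + 270*k**2 + 319*k + 142)/(15*k**4 + 42*k**3 + 54*k**2 + 25*k + 6).
A = 1, B = 1, C = k**4 + 14*k**3/5 + 18*k**2/5 + 5*k/3 + 2/5.
Key eq: (1)·f(k+1) = (1)·f(k) + (k**4 + 14*k**3/5 + 18*k**2/5 + 5*k/3 + 2/5).
Degrees (0,0,4) ⇒ d ≤ 5.
Match coefficients ⇒ f(k) = k*(3*k**4 + 3*k**3 + 2*k**2 - 4*k + 2)/15.
R(k) = B(k−1)·f(k)/C(k) = k*(3*k**4 + 3*k**3 + 2*k**2 - 4*k + 2)/(15*k**4 + 42*k**3 + 54*k**2 + 25*k + 6); s_k = R·t_k = k*(3*k**4 + 3*k**3 + 2*k**2 - 4*k + 2).
Verify: 15*k**4 + 42*k**3 + 54*k**2 + 25*k + 6 matches t_k.
Sum = s_(6) − s_(0); s_(6) = 27516, s_(0) = 0 ⇒ 27516.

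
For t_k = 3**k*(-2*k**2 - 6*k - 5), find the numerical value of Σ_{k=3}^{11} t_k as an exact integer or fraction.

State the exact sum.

Ratio r(k) = 3*(2*k**2 + 10*k + 13)/(2*k**2 + 6*k + 5).
Gosper form: A/B · C(k+1)/C(k) with A=3, B=1, C=k**2 + 3*k + 5/2.
Set up (3)·f(k+1) − (1)·f(k) − (k**2 + 3*k + 5/2) = 0.
deg f ≤ 2 (via 0,0,2).
A polynomial solution: f(k) = (k**2 + 1)/2.
Certificate R = B(k−1)f/C = (k**2 + 1)/(2*k**2 + 6*k + 5) gives s_k = 3**k*(-k**2 - 1).
Δs = 3**k*(k**2 - 3*(k + 1)**2 - 2), as required.
Evaluate s at k=12 and k=3: -77058945 and -270; difference -77058675.

Σ = -77058675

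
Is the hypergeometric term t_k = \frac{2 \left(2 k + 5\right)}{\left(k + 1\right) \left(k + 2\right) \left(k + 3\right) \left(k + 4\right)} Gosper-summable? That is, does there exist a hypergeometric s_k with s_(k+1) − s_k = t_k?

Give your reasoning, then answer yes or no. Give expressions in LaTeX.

The ratio is (k + 1)*(2*k + 7)/((k + 5)*(2*k + 5)).
Factor: A=k + 1; B=k + 5; C=k + 5/2.
Need (k + 1)·f(k+1) − (k + 4)·f(k) = k + 5/2.
Bound: deg f ≤ 3.
A polynomial solution: f(k) = k*(k + 2)*(k + 4)/6.
R(k) = B(k−1)·f(k)/C(k) = k*(k + 2)*(k + 4)**2/(3*(2*k + 5)); s_k = R·t_k = 2*k*(k + 4)/(3*(k**2 + 4*k + 3)).
Verify: 2*(2*k + 5)/(k**4 + 10*k**3 + 35*k**2 + 50*k + 24) matches t_k.

Yes. s_k = \frac{2 k \left(k + 4\right)}{3 \left(k^{2} + 4 k + 3\right)}.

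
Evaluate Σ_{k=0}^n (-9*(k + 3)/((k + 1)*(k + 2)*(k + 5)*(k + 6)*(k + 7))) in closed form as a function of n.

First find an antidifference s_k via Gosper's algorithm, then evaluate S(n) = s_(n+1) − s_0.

S(n) = (-n**3 - 15*n**2 - 68*n - 54)/(10*(n**3 + 15*n**2 + 68*n + 84))

The ratio is (k + 1)*(k + 4)*(k + 5)/((k + 3)**2*(k + 8)).
Gosper form: A/B · C(k+1)/C(k) with A=k + 1, B=k + 8, C=k**3 + 10*k**2 + 33*k + 36.
Set up (k + 1)·f(k+1) − (k + 7)·f(k) − (k**3 + 10*k**2 + 33*k + 36) = 0.
From deg A=1, deg B=1, deg C=3: d=6.
A polynomial solution: f(k) = k*(k + 2)*(k + 3)*(k + 4)*(k**2 + 12*k + 41)/90.
R(k) = B(k−1)·f(k)/C(k) = k*(k + 2)*(k + 7)*(k**2 + 12*k + 41)/(90*(k + 3)); s_k = R·t_k = k*(-k**2 - 12*k - 41)/(10*(k**3 + 12*k**2 + 41*k + 30)).
Check: Δs_k = 9*(-k - 3)/(k**5 + 21*k**4 + 163*k**3 + 567*k**2 + 844*k + 420). ✓
Σ_(k=0)^n t_k = s_(n+1) − s_(0) = ((-n**3 - 15*n**2 - 68*n - 54)/(10*(n**3 + 15*n**2 + 68*n + 84))) − (0), i.e. (-n**3 - 15*n**2 - 68*n - 54)/(10*(n**3 + 15*n**2 + 68*n + 84)).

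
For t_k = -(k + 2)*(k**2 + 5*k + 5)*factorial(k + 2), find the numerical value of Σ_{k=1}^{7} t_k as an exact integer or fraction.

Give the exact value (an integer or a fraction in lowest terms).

Σ = -315705582

r(k) = (k + 3)**2*(5*k + (k + 1)**2 + 10)/((k + 2)*(k**2 + 5*k + 5)) after simplifying.
Normal form (A,B,C) = (k + 3, 1, k**3 + 7*k**2 + 15*k + 10).
Key eq: (k + 3)·f(k+1) = (1)·f(k) + (k**3 + 7*k**2 + 15*k + 10).
Bound: deg f ≤ 2.
Coefficient equations give f(k) = k**2 + 3*k - 1.
R(k) = B(k−1)·f(k)/C(k) = (k**2 + 3*k - 1)/((k + 2)*(k**2 + 5*k + 5)); s_k = R·t_k = -(k**2 + 3*k - 1)*factorial(k + 2).
s_(k+1) − s_k = -(k + 2)*(k**2 + 5*k + 5)*factorial(k + 2) = t_k.
Sum = s_(8) − s_(1); s_(8) = -315705600, s_(1) = -18 ⇒ -315705582.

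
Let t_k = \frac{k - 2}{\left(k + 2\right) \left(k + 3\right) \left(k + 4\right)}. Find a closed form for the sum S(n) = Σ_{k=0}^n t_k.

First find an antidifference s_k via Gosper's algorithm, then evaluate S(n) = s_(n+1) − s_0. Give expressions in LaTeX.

The ratio is (k - 1)*(k + 2)/((k - 2)*(k + 5)).
So A=k + 2 and B=k + 5, with C=k - 2.
Set up (k + 2)·f(k+1) − (k + 4)·f(k) − (k - 2) = 0.
d = 2 from the (1,1,1) case.
Solve for f: f(k) = -k (degree 1 ≤ 2).
So s_k = (B(k−1)f/C)·t_k = (-k*(k + 4)/(k - 2))·t_k = -k/((k + 2)*(k + 3)).
Check: Δs_k = (k - 2)/(k**3 + 9*k**2 + 26*k + 24). ✓
Σ_(k=0)^n t_k = s_(n+1) − s_(0) = ((-n - 1)/(n**2 + 7*n + 12)) − (0), i.e. (-n - 1)/(n**2 + 7*n + 12).

S(n) = \frac{- n - 1}{n^{2} + 7 n + 12}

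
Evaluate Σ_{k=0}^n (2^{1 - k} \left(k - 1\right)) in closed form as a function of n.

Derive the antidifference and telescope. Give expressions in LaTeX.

S(n) = 2^{1 - n} \left(- n - 1\right)

t_(k+1)/t_k = k/(2*(k - 1)).
Take A(k)=1/2, B(k)=1, C(k)=k - 1.
Solve (1/2)·f(k+1) − (1)·f(k) = k - 1.
From deg A=0, deg B=0, deg C=1: d=1.
Coefficient equations give f(k) = -2*k.
Then R = B(k−1)f/C = -2*k/(k - 1), so s_k = R(k)·t_k = -2**(2 - k)*k.
Check: Δs_k = 2**(1 - k)*(k - 1). ✓
Σ_(k=0)^n t_k = s_(n+1) − s_(0) = (2**(1 - n)*(-n - 1)) − (0), i.e. 2**(1 - n)*(-n - 1).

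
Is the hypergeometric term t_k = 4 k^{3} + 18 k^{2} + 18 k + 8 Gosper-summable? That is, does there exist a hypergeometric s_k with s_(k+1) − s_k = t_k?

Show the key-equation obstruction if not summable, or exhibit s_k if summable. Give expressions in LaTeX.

Yes. s_k = k \left(k^{3} + 4 k^{2} + k + 2\right).

Compute t_(k+1)/t_k: get (2*k**3 + 15*k**2 + 33*k + 24)/(2*k**3 + 9*k**2 + 9*k + 4).
So A=1 and B=1, with C=k**3 + 9*k**2/2 + 9*k/2 + 2.
Set up (1)·f(k+1) − (1)·f(k) − (k**3 + 9*k**2/2 + 9*k/2 + 2) = 0.
From deg A=0, deg B=0, deg C=3: d=4.
A polynomial solution: f(k) = k*(k**3 + 4*k**2 + k + 2)/4.
So s_k = (B(k−1)f/C)·t_k = (k*(k**3 + 4*k**2 + k + 2)/(2*(2*k**3 + 9*k**2 + 9*k + 4)))·t_k = k*(k**3 + 4*k**2 + k + 2).
Check: Δs_k = 4*k**3 + 18*k**2 + 18*k + 8. ✓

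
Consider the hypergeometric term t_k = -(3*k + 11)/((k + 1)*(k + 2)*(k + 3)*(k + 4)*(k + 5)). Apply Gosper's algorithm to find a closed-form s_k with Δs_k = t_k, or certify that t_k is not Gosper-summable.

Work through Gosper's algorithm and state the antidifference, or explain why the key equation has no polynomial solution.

r(k) = (k + 1)*(3*k + 14)/((k + 6)*(3*k + 11)) after simplifying.
A = k + 1, B = k + 6, C = k + 11/3.
Set up (k + 1)·f(k+1) − (k + 5)·f(k) − (k + 11/3) = 0.
Degrees (1,1,1) ⇒ d ≤ 4.
Solving with deg f ≤ 4: f(k) = k*(k + 3)*(k**2 + 7*k + 14)/24.
Get s_k = R·t_k = k*(-k**2 - 7*k - 14)/(8*(k**3 + 7*k**2 + 14*k + 8)) with R(k) = B(k−1)f(k)/C(k) = k*(k + 3)*(k + 5)*(k**2 + 7*k + 14)/(8*(3*k + 11)).
s_(k+1) − s_k = (-3*k - 11)/(k**5 + 15*k**4 + 85*k**3 + 225*k**2 + 274*k + 120) = t_k.

s_k = k*(-k**2 - 7*k - 14)/(8*(k**3 + 7*k**2 + 14*k + 8))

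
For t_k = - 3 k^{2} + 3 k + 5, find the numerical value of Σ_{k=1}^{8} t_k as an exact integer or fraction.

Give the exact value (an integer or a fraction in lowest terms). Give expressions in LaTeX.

Σ = -464

Compute t_(k+1)/t_k: get (3*k**2 + 3*k - 5)/(3*k**2 - 3*k - 5).
Normal form (A,B,C) = (1, 1, k**2 - k - 5/3).
Need (1)·f(k+1) − (1)·f(k) = k**2 - k - 5/3.
From deg A=0, deg B=0, deg C=2: d=3.
Solving with deg f ≤ 3: f(k) = k*(k**2 - 3*k - 3)/3.
R(k) = B(k−1)·f(k)/C(k) = k*(k**2 - 3*k - 3)/(3*k**2 - 3*k - 5); s_k = R·t_k = k*(-k**2 + 3*k + 3).
Δs = -3*k**2 + 3*k + 5, as required.
Sum = s_(9) − s_(1); s_(9) = -459, s_(1) = 5 ⇒ -464.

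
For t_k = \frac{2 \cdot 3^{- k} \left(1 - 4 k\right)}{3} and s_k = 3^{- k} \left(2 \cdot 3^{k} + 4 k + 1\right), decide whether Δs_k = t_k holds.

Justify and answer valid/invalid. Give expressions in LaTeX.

s_(k+1) = (6*3**k + 4*k + 5)/(3*3**k)
s_(k+1) − s_k = 2*(1 - 4*k)/(3*3**k)
(s_(k+1) − s_k) − t_k = 0

Valid — Δs_k = t_k.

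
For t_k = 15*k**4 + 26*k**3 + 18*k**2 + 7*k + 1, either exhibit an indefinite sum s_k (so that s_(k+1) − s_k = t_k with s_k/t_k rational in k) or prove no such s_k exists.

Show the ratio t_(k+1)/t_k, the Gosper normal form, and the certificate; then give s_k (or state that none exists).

s_k = k**2*(3*k**3 - k**2 - 2*k + 1)

Step 1: r(k) = (15*k**4 + 86*k**3 + 186*k**2 + 181*k + 67)/(15*k**4 + 26*k**3 + 18*k**2 + 7*k + 1).
A = 1, B = 1, C = k**4 + 26*k**3/15 + 6*k**2/5 + 7*k/15 + 1/15.
Need (1)·f(k+1) − (1)·f(k) = k**4 + 26*k**3/15 + 6*k**2/5 + 7*k/15 + 1/15.
Degrees (0,0,4) ⇒ d ≤ 5.
Coefficient equations give f(k) = k**2*(3*k**3 - k**2 - 2*k + 1)/15.
Certificate R = B(k−1)f/C = k**2*(3*k**3 - k**2 - 2*k + 1)/(15*k**4 + 26*k**3 + 18*k**2 + 7*k + 1) gives s_k = k**2*(3*k**3 - k**2 - 2*k + 1).
Verify: 15*k**4 + 26*k**3 + 18*k**2 + 7*k + 1 matches t_k.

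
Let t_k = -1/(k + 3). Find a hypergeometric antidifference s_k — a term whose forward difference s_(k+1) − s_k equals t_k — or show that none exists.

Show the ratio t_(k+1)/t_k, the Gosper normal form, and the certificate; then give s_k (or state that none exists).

The ratio is (k + 3)/(k + 4).
So A=k + 3 and B=k + 4, with C=1.
Key eq: (k + 3)·f(k+1) = (k + 3)·f(k) + (1).
Bound: deg f ≤ 0.
Generic f = c0 gives residual -1; -1 = 0 cannot hold, so t_k is not Gosper-summable.

not Gosper-summable; s_k does not exist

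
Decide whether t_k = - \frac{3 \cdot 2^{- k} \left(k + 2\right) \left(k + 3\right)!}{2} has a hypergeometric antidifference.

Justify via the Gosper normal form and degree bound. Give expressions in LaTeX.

Compute t_(k+1)/t_k: get (k + 3)*(k + 4)/(2*(k + 2)).
Normal form (A,B,C) = (k/2 + 2, 1, k + 2).
Key eq: (k/2 + 2)·f(k+1) = (1)·f(k) + (k + 2).
Bound: deg f ≤ 0.
Solve for f: f(k) = 2 (degree 0 ≤ 0).
So s_k = (B(k−1)f/C)·t_k = (2/(k + 2))·t_k = -3*factorial(k + 3)/2**k.
s_(k+1) − s_k = -3*(k + 2)*factorial(k + 3)/(2*2**k) = t_k.

Yes. s_k = - 3 \cdot 2^{- k} \left(k + 3\right)!.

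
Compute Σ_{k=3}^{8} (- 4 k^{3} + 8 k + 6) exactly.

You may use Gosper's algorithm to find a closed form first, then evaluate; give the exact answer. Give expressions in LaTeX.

Step 1: r(k) = (4*k - 2*(k + 1)**3 + 7)/(-2*k**3 + 4*k + 3).
Take A(k)=1, B(k)=1, C(k)=k**3 - 2*k - 3/2.
Set up (1)·f(k+1) − (1)·f(k) − (k**3 - 2*k - 3/2) = 0.
Degrees (0,0,3) ⇒ d ≤ 4.
Coefficient equations give f(k) = k*(k**3 - 2*k**2 - 3*k - 2)/4.
R(k) = B(k−1)·f(k)/C(k) = k*(k**3 - 2*k**2 - 3*k - 2)/(2*(2*k**3 - 4*k - 3)); s_k = R·t_k = k*(-k**3 + 2*k**2 + 3*k + 2).
s_(k+1) − s_k = -4*k**3 + 8*k + 6 = t_k.
Evaluate s at k=9 and k=3: -4842 and 6; difference -4848.

Σ = -4848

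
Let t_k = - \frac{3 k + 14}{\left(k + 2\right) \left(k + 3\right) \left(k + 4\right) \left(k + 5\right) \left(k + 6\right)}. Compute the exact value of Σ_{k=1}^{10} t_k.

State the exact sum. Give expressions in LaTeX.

t_(k+1)/t_k = (k + 2)*(3*k + 17)/((k + 7)*(3*k + 14)).
So A=k + 2 and B=k + 7, with C=k + 14/3.
Solve (k + 2)·f(k+1) − (k + 6)·f(k) = k + 14/3.
deg f ≤ 4 (via 1,1,1).
Solving with deg f ≤ 4: f(k) = k*(k + 4)*(k**2 + 10*k + 31)/90.
Get s_k = R·t_k = k*(-k**2 - 10*k - 31)/(30*(k**3 + 10*k**2 + 31*k + 30)) with R(k) = B(k−1)f(k)/C(k) = k*(k + 4)*(k + 6)*(k**2 + 10*k + 31)/(30*(3*k + 14)).
Verify: (-3*k - 14)/(k**5 + 20*k**4 + 155*k**3 + 580*k**2 + 1044*k + 720) matches t_k.
Evaluate s at k=11 and k=1: -1441/43680 and -7/360; difference -355/26208.

Σ = -355/26208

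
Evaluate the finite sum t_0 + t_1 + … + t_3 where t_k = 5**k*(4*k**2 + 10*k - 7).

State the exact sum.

The ratio is 5*(4*k**2 + 18*k + 7)/(4*k**2 + 10*k - 7).
So A=5 and B=1, with C=k**2 + 5*k/2 - 7/4.
Key eq: (5)·f(k+1) = (1)·f(k) + (k**2 + 5*k/2 - 7/4).
d = 2 from the (0,0,2) case.
Match coefficients ⇒ f(k) = (k**2 - 3)/4.
Get s_k = R·t_k = 5**k*(k**2 - 3) with R(k) = B(k−1)f(k)/C(k) = (k**2 - 3)/(4*k**2 + 10*k - 7).
Check: Δs_k = 5**k*(4*k**2 + 10*k - 7). ✓
Evaluate s at k=4 and k=0: 8125 and -3; difference 8128.

Σ = 8128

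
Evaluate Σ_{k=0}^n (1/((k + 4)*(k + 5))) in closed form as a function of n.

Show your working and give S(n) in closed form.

S(n) = (n + 1)/(4*(n + 5))

t_(k+1)/t_k = (k + 4)/(k + 6).
So A=k + 4 and B=k + 6, with C=1.
Set up (k + 4)·f(k+1) − (k + 5)·f(k) − (1) = 0.
d = 1 from the (1,1,0) case.
Coefficient equations give f(k) = k/4.
Then R = B(k−1)f/C = k*(k + 5)/4, so s_k = R(k)·t_k = k/(4*(k + 4)).
s_(k+1) − s_k = 1/(k**2 + 9*k + 20) = t_k.
s_(n+1) = (n + 1)/(4*(n + 5)) and s_(0) = 0, so S(n) = (n + 1)/(4*(n + 5)).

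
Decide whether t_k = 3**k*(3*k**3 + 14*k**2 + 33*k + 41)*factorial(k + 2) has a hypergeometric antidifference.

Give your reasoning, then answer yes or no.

Compute t_(k+1)/t_k: get 3*(3*k**4 + 32*k**3 + 139*k**2 + 301*k + 273)/(3*k**3 + 14*k**2 + 33*k + 41).
Factor: A=3*k + 9; B=1; C=k**3 + 14*k**2/3 + 11*k + 41/3.
Need (3*k + 9)·f(k+1) − (1)·f(k) = k**3 + 14*k**2/3 + 11*k + 41/3.
d = 2 from the (1,0,3) case.
Solve for f: f(k) = (k**2 + 4)/3 (degree 2 ≤ 2).
Certificate R = B(k−1)f/C = (k**2 + 4)/(3*k**3 + 14*k**2 + 33*k + 41) gives s_k = 3**k*(k**2 + 4)*factorial(k + 2).
s_(k+1) − s_k = 3**k*(3*k**3 + 14*k**2 + 33*k + 41)*factorial(k + 2) = t_k.

Yes. s_k = 3**k*(k**2 + 4)*factorial(k + 2).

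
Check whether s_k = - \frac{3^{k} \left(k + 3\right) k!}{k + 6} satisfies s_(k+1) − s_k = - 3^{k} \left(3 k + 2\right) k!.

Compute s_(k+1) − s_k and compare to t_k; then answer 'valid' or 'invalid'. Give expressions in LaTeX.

Invalid: residual \frac{3^{k + 1} \left(3 k^{2} + 20 k + 11\right) k!}{\left(k + 6\right) \left(k + 7\right)} ≠ 0.

s_(k+1) = -3**(k + 1)*(k + 4)*factorial(k + 1)/(k + 7)
s_(k+1) − s_k = -3**k*(3*k**3 + 32*k**2 + 92*k + 51)*factorial(k)/((k + 6)*(k + 7))
(s_(k+1) − s_k) − t_k = 3**(k + 1)*(3*k**2 + 20*k + 11)*factorial(k)/((k + 6)*(k + 7))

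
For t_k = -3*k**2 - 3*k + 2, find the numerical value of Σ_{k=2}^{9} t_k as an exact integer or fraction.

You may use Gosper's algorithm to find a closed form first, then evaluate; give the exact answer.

Σ = -968

Step 1: r(k) = (3*k**2 + 9*k + 4)/(3*k**2 + 3*k - 2).
So A=1 and B=1, with C=k**2 + k - 2/3.
Key eq: (1)·f(k+1) = (1)·f(k) + (k**2 + k - 2/3).
Degrees (0,0,2) ⇒ d ≤ 3.
Solving with deg f ≤ 3: f(k) = k*(k**2 - 3)/3.
R(k) = B(k−1)·f(k)/C(k) = k*(k**2 - 3)/(3*k**2 + 3*k - 2); s_k = R·t_k = k*(3 - k**2).
s_(k+1) − s_k = -3*k**2 - 3*k + 2 = t_k.
Sum = s_(10) − s_(2); s_(10) = -970, s_(2) = -2 ⇒ -968.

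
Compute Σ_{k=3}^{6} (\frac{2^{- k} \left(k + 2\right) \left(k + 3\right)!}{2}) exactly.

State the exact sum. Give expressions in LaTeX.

Σ = 28260

The ratio is (k + 3)*(k + 4)/(2*(k + 2)).
Normal form (A,B,C) = (k/2 + 2, 1, k + 2).
Set up (k/2 + 2)·f(k+1) − (1)·f(k) − (k + 2) = 0.
From deg A=1, deg B=0, deg C=1: d=0.
Match coefficients ⇒ f(k) = 2.
R(k) = B(k−1)·f(k)/C(k) = 2/(k + 2); s_k = R·t_k = factorial(k + 3)/2**k.
Verify: (k + 2)*factorial(k + 3)/(2*2**k) matches t_k.
Sum = s_(7) − s_(3); s_(7) = 28350, s_(3) = 90 ⇒ 28260.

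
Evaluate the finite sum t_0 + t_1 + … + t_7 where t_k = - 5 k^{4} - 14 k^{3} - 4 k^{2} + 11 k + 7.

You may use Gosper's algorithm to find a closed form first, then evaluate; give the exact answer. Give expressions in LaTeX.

Σ = -34552

Ratio r(k) = (5*k**4 + 34*k**3 + 76*k**2 + 59*k + 5)/(5*k**4 + 14*k**3 + 4*k**2 - 11*k - 7).
Factor: A=1; B=1; C=k**4 + 14*k**3/5 + 4*k**2/5 - 11*k/5 - 7/5.
Solve (1)·f(k+1) − (1)·f(k) = k**4 + 14*k**3/5 + 4*k**2/5 - 11*k/5 - 7/5.
deg f ≤ 5 (via 0,0,4).
A polynomial solution: f(k) = k*(k**4 + k**3 - 4*k**2 - 4*k - 1)/5.
Get s_k = R·t_k = k*(-k**4 - k**3 + 4*k**2 + 4*k + 1) with R(k) = B(k−1)f(k)/C(k) = k*(k**4 + k**3 - 4*k**2 - 4*k - 1)/(5*k**4 + 14*k**3 + 4*k**2 - 11*k - 7).
s_(k+1) − s_k = -5*k**4 - 14*k**3 - 4*k**2 + 11*k + 7 = t_k.
Telescoping: Σ = s_(8) − s_(0) = -34552 − (0) = -34552.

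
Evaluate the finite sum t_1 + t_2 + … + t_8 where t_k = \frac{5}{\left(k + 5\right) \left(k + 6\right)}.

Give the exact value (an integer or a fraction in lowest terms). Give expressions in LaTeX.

Σ = 10/21

Compute t_(k+1)/t_k: get (k + 5)/(k + 7).
Take A(k)=k + 5, B(k)=k + 7, C(k)=1.
Key eq: (k + 5)·f(k+1) = (k + 6)·f(k) + (1).
d = 1 from the (1,1,0) case.
Solve for f: f(k) = k/5 (degree 1 ≤ 1).
Get s_k = R·t_k = k/(k + 5) with R(k) = B(k−1)f(k)/C(k) = k*(k + 6)/5.
Check: Δs_k = 5/(k**2 + 11*k + 30). ✓
Σ_(k=1)^(8) t_k = s_(9) − s_(1) = 9/14 − (1/6) = 10/21.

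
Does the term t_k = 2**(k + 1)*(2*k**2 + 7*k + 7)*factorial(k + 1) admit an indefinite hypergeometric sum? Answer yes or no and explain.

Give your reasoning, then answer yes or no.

The ratio is 2*(2*k**3 + 15*k**2 + 38*k + 32)/(2*k**2 + 7*k + 7).
Factor: A=2*k + 4; B=1; C=k**2 + 7*k/2 + 7/2.
f must satisfy (2*k + 4)·f(k+1) − (1)·f(k) = k**2 + 7*k/2 + 7/2.
deg f ≤ 1 (via 1,0,2).
Solving with deg f ≤ 1: f(k) = (k + 1)/2.
R(k) = B(k−1)·f(k)/C(k) = (k + 1)/(2*k**2 + 7*k + 7); s_k = R·t_k = 2**(k + 1)*(k + 1)*factorial(k + 1).
Verify: 2**(k + 1)*(2*k**2 + 7*k + 7)*factorial(k + 1) matches t_k.

Yes. s_k = 2**(k + 1)*(k + 1)*factorial(k + 1).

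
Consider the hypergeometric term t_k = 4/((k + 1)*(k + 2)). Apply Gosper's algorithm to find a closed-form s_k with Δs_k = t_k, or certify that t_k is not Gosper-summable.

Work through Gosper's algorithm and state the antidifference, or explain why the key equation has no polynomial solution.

s_k = 4*k/(k + 1)

Ratio r(k) = (k + 1)/(k + 3).
Take A(k)=k + 1, B(k)=k + 3, C(k)=1.
Set up (k + 1)·f(k+1) − (k + 2)·f(k) − (1) = 0.
deg f ≤ 1 (via 1,1,0).
Solve for f: f(k) = k (degree 1 ≤ 1).
R(k) = B(k−1)·f(k)/C(k) = k*(k + 2); s_k = R·t_k = 4*k/(k + 1).
Verify: 4/(k**2 + 3*k + 2) matches t_k.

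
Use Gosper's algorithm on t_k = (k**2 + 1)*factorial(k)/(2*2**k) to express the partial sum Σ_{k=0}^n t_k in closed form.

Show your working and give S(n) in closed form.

S(n) = 2**(-n - 1)*(n + 1)*factorial(n + 1)

Step 1: r(k) = (k + 1)*((k + 1)**2 + 1)/(2*(k**2 + 1)).
Normal form (A,B,C) = (k/2 + 1/2, 1, k**2 + 1).
Set up (k/2 + 1/2)·f(k+1) − (1)·f(k) − (k**2 + 1) = 0.
d = 1 from the (1,0,2) case.
Solving with deg f ≤ 1: f(k) = 2*k.
Then R = B(k−1)f/C = 2*k/(k**2 + 1), so s_k = R(k)·t_k = k*factorial(k)/2**k.
Verify: (k**2 + 1)*factorial(k)/(2*2**k) matches t_k.
Σ_(k=0)^n t_k = s_(n+1) − s_(0) = (2**(-n - 1)*(n + 1)*factorial(n + 1)) − (0), i.e. 2**(-n - 1)*(n + 1)*factorial(n + 1).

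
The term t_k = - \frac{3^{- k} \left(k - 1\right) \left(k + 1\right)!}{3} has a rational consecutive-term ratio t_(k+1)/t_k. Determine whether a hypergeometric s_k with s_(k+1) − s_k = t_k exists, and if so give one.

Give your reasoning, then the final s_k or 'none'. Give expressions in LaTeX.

s_k = - 3^{- k} \left(k + 1\right)!

The ratio is k*(k + 2)/(3*(k - 1)).
Factor: A=k/3 + 2/3; B=1; C=k - 1.
Key eq: (k/3 + 2/3)·f(k+1) = (1)·f(k) + (k - 1).
d = 0 from the (1,0,1) case.
Solve for f: f(k) = 3 (degree 0 ≤ 0).
Get s_k = R·t_k = -factorial(k + 1)/3**k with R(k) = B(k−1)f(k)/C(k) = 3/(k - 1).
Check: Δs_k = -(k - 1)*factorial(k + 1)/(3*3**k). ✓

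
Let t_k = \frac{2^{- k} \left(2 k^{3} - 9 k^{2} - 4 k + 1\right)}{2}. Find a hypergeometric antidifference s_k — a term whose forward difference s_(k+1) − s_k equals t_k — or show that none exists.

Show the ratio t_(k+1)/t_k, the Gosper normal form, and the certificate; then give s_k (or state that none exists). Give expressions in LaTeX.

s_k = 2^{- k} \left(- 2 k^{3} + 3 k^{2} + 4 k + 4\right)

Ratio r(k) = (2*k**3 - 3*k**2 - 16*k - 10)/(2*(2*k**3 - 9*k**2 - 4*k + 1)).
A = 1/2, B = 1, C = k**3 - 9*k**2/2 - 2*k + 1/2.
Solve (1/2)·f(k+1) − (1)·f(k) = k**3 - 9*k**2/2 - 2*k + 1/2.
From deg A=0, deg B=0, deg C=3: d=3.
A polynomial solution: f(k) = -2*k**3 + 3*k**2 + 4*k + 4.
Then R = B(k−1)f/C = -2*(2*k**3 - 3*k**2 - 4*k - 4)/(2*k**3 - 9*k**2 - 4*k + 1), so s_k = R(k)·t_k = (-2*k**3 + 3*k**2 + 4*k + 4)/2**k.
Check: Δs_k = (2*k**3 - 9*k**2 - 4*k + 1)/(2*2**k). ✓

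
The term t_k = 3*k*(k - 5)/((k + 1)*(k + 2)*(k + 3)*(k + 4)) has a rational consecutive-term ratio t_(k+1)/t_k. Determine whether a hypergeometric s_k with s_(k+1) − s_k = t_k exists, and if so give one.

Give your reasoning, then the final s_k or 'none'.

r(k) = (k - 4)*(k + 1)**2/(k*(k - 5)*(k + 5)) after simplifying.
Take A(k)=k + 1, B(k)=k + 5, C(k)=k**2 - 5*k.
Key eq: (k + 1)·f(k+1) = (k + 4)·f(k) + (k**2 - 5*k).
From deg A=1, deg B=1, deg C=2: d=3.
A polynomial solution: f(k) = -k*(k - 1).
So s_k = (B(k−1)f/C)·t_k = (-(k - 1)*(k + 4)/(k - 5))·t_k = -3*k*(k - 1)/((k + 1)*(k + 2)*(k + 3)).
Δs = 3*k*(k - 5)/(k**4 + 10*k**3 + 35*k**2 + 50*k + 24), as required.

s_k = -3*k*(k - 1)/((k + 1)*(k + 2)*(k + 3))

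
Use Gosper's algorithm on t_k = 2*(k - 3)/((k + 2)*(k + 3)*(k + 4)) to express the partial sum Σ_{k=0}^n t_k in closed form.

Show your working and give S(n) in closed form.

S(n) = (-n**2 - 19*n - 18)/(6*(n**2 + 7*n + 12))

Compute t_(k+1)/t_k: get (k - 2)*(k + 2)/((k - 3)*(k + 5)).
Gosper form: A/B · C(k+1)/C(k) with A=k + 2, B=k + 5, C=k - 3.
Solve (k + 2)·f(k+1) − (k + 4)·f(k) = k - 3.
Bound: deg f ≤ 2.
Coefficient equations give f(k) = -k*(k + 17)/12.
Certificate R = B(k−1)f/C = -k*(k + 4)*(k + 17)/(12*(k - 3)) gives s_k = k*(-k - 17)/(6*(k + 2)*(k + 3)).
s_(k+1) − s_k = 2*(k - 3)/(k**3 + 9*k**2 + 26*k + 24) = t_k.
Telescope: S(n) = s_(n+1) − s_(0) = (-n**2 - 19*n - 18)/(6*(n**2 + 7*n + 12)) − (0) = (-n**2 - 19*n - 18)/(6*(n**2 + 7*n + 12)).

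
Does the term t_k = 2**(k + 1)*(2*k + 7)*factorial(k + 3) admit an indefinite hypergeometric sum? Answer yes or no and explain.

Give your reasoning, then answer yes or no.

Yes. s_k = 2**(k + 1)*factorial(k + 3).

The ratio is 2*(k + 4)*(2*k + 9)/(2*k + 7).
So A=2*k + 8 and B=1, with C=k + 7/2.
Solve (2*k + 8)·f(k+1) − (1)·f(k) = k + 7/2.
From deg A=1, deg B=0, deg C=1: d=0.
Solve for f: f(k) = 1/2 (degree 0 ≤ 0).
Get s_k = R·t_k = 2**(k + 1)*factorial(k + 3) with R(k) = B(k−1)f(k)/C(k) = 1/(2*k + 7).
s_(k+1) − s_k = 2**(k + 1)*(2*k + 7)*factorial(k + 3) = t_k.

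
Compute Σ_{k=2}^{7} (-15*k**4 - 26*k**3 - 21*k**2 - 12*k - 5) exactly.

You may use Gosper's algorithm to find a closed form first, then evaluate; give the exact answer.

Compute t_(k+1)/t_k: get (15*k**4 + 86*k**3 + 189*k**2 + 192*k + 79)/(15*k**4 + 26*k**3 + 21*k**2 + 12*k + 5).
Take A(k)=1, B(k)=1, C(k)=k**4 + 26*k**3/15 + 7*k**2/5 + 4*k/5 + 1/3.
Need (1)·f(k+1) − (1)·f(k) = k**4 + 26*k**3/15 + 7*k**2/5 + 4*k/5 + 1/3.
deg f ≤ 5 (via 0,0,4).
Solve for f: f(k) = k*(3*k**4 - k**3 - k**2 + 2*k + 2)/15 (degree 5 ≤ 5).
Get s_k = R·t_k = k*(-3*k**4 + k**3 + k**2 - 2*k - 2) with R(k) = B(k−1)f(k)/C(k) = k*(3*k**4 - k**3 - k**2 + 2*k + 2)/(15*k**4 + 26*k**3 + 21*k**2 + 12*k + 5).
Check: Δs_k = -15*k**4 - 26*k**3 - 21*k**2 - 12*k - 5. ✓
Evaluate s at k=8 and k=2: -93840 and -84; difference -93756.

Σ = -93756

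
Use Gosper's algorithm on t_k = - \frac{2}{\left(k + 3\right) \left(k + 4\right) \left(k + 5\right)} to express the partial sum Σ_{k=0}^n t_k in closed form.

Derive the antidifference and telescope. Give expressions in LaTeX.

The ratio is (k + 3)/(k + 6).
Gosper form: A/B · C(k+1)/C(k) with A=k + 3, B=k + 6, C=1.
Solve (k + 3)·f(k+1) − (k + 5)·f(k) = 1.
deg f ≤ 2 (via 1,1,0).
Coefficient equations give f(k) = k*(k + 7)/24.
Get s_k = R·t_k = k*(-k - 7)/(12*(k + 3)*(k + 4)) with R(k) = B(k−1)f(k)/C(k) = k*(k + 5)*(k + 7)/24.
Verify: -2/(k**3 + 12*k**2 + 47*k + 60) matches t_k.
Telescope: S(n) = s_(n+1) − s_(0) = (-n**2 - 9*n - 8)/(12*(n**2 + 9*n + 20)) − (0) = (-n**2 - 9*n - 8)/(12*(n**2 + 9*n + 20)).

S(n) = \frac{- n^{2} - 9 n - 8}{12 \left(n^{2} + 9 n + 20\right)}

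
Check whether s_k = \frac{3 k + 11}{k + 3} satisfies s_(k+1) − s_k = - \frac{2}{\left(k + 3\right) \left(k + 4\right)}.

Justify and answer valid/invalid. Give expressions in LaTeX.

s_(k+1) = (3*k + 14)/(k + 4)
s_(k+1) − s_k = -2/(k**2 + 7*k + 12)
(s_(k+1) − s_k) − t_k = 0

Valid — Δs_k = t_k.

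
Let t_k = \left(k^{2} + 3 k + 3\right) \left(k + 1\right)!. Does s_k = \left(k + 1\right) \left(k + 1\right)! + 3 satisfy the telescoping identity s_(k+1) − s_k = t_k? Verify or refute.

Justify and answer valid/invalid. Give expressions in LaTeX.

s_(k+1) = (k + 2)*factorial(k + 2) + 3
s_(k+1) − s_k = (k**2 + 3*k + 3)*factorial(k + 1)
(s_(k+1) − s_k) − t_k = 0

Valid — Δs_k = t_k.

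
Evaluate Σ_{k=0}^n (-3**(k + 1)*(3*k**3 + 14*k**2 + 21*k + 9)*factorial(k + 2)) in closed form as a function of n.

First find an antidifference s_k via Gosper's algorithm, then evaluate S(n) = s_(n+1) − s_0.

S(n) = -3**(n + 2)*(n + 1)**2*factorial(n + 3)

The ratio is 3*(3*k**4 + 32*k**3 + 127*k**2 + 221*k + 141)/(3*k**3 + 14*k**2 + 21*k + 9).
Factor: A=3*k + 9; B=1; C=k**3 + 14*k**2/3 + 7*k + 3.
Solve (3*k + 9)·f(k+1) − (1)·f(k) = k**3 + 14*k**2/3 + 7*k + 3.
Bound: deg f ≤ 2.
Match coefficients ⇒ f(k) = k**2/3.
Get s_k = R·t_k = -3**(k + 1)*k**2*factorial(k + 2) with R(k) = B(k−1)f(k)/C(k) = k**2/(3*k**3 + 14*k**2 + 21*k + 9).
Verify: -3**(k + 1)*(3*k**3 + 14*k**2 + 21*k + 9)*factorial(k + 2) matches t_k.
Evaluate: s_(n+1) = -3**(n + 2)*(n + 1)**2*factorial(n + 3); subtract s_(0) = 0 ⇒ S(n) = -3**(n + 2)*(n + 1)**2*factorial(n + 3).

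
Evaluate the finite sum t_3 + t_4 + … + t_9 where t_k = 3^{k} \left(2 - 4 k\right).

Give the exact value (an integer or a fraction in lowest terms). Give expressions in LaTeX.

Σ = -944730

The ratio is 3*(2*k + 1)/(2*k - 1).
Take A(k)=3, B(k)=1, C(k)=k - 1/2.
Need (3)·f(k+1) − (1)·f(k) = k - 1/2.
From deg A=0, deg B=0, deg C=1: d=1.
Coefficient equations give f(k) = (k - 2)/2.
Then R = B(k−1)f/C = (k - 2)/(2*k - 1), so s_k = R(k)·t_k = 2*3**k*(2 - k).
Verify: 3**k*(2 - 4*k) matches t_k.
Evaluate s at k=10 and k=3: -944784 and -54; difference -944730.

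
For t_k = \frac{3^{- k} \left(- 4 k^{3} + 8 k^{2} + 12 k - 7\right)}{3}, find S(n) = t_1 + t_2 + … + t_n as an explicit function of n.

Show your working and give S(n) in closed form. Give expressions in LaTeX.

S(n) = 3^{- n - 1} \left(3^{n} + 2 n^{3} + 5 n^{2} - 1\right)

Ratio r(k) = (4*k**3 + 4*k**2 - 16*k - 9)/(3*(4*k**3 - 8*k**2 - 12*k + 7)).
Gosper form: A/B · C(k+1)/C(k) with A=1/3, B=1, C=k**3 - 2*k**2 - 3*k + 7/4.
Solve (1/3)·f(k+1) − (1)·f(k) = k**3 - 2*k**2 - 3*k + 7/4.
d = 3 from the (0,0,3) case.
A polynomial solution: f(k) = -3*(2*k - 1)*(k**2 - 2)/4.
Certificate R = B(k−1)f/C = -3*(2*k - 1)*(k**2 - 2)/(4*k**3 - 8*k**2 - 12*k + 7) gives s_k = (2*k**3 - k**2 - 4*k + 2)/3**k.
Check: Δs_k = (-4*k**3 + 8*k**2 + 12*k - 7)/(3*3**k). ✓
Σ_(k=1)^n t_k = s_(n+1) − s_(1) = (3**(-n - 1)*(2*n**3 + 5*n**2 - 1)) − (-1/3), i.e. 3**(-n - 1)*(3**n + 2*n**3 + 5*n**2 - 1).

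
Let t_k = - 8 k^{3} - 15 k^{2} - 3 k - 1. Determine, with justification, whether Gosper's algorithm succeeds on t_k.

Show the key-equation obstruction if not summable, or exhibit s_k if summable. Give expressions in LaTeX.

Ratio r(k) = (8*k**3 + 39*k**2 + 57*k + 27)/(8*k**3 + 15*k**2 + 3*k + 1).
So A=1 and B=1, with C=k**3 + 15*k**2/8 + 3*k/8 + 1/8.
Need (1)·f(k+1) − (1)·f(k) = k**3 + 15*k**2/8 + 3*k/8 + 1/8.
Degrees (0,0,3) ⇒ d ≤ 4.
Solve for f: f(k) = k*(2*k**3 + k**2 - 4*k + 2)/8 (degree 4 ≤ 4).
So s_k = (B(k−1)f/C)·t_k = (k*(2*k**3 + k**2 - 4*k + 2)/(8*k**3 + 15*k**2 + 3*k + 1))·t_k = k*(-2*k**3 - k**2 + 4*k - 2).
Δs = -8*k**3 - 15*k**2 - 3*k - 1, as required.

Yes. s_k = k \left(- 2 k^{3} - k^{2} + 4 k - 2\right).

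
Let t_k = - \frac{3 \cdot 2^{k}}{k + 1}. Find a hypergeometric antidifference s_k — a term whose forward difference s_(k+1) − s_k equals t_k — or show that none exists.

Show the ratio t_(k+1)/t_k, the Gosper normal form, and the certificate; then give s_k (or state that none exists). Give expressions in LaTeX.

none (Gosper's algorithm certifies no s_k)

Step 1: r(k) = 2*(k + 1)/(k + 2).
So A=2*k + 2 and B=k + 2, with C=1.
Set up (2*k + 2)·f(k+1) − (k + 1)·f(k) − (1) = 0.
Bound: deg f ≤ -1.
d = -1 < 0 ⇒ no nonzero polynomial f; not summable.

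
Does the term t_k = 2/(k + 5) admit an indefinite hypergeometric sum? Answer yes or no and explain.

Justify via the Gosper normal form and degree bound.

t_(k+1)/t_k = (k + 5)/(k + 6).
Take A(k)=k + 5, B(k)=k + 6, C(k)=1.
Need (k + 5)·f(k+1) − (k + 5)·f(k) = 1.
From deg A=1, deg B=1, deg C=0: d=0.
f = c0 ⇒ A·f(k+1) − B(k−1)·f(k) − C = -1. The system {-1 = 0} is inconsistent; no antidifference.

No; the coefficient equations for f are inconsistent.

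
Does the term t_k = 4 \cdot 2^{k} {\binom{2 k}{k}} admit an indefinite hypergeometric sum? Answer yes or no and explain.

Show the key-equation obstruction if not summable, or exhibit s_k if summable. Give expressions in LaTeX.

No. Not Gosper-summable.

The ratio is 4*(2*k + 1)/(k + 1).
Take A(k)=8*k + 4, B(k)=k + 1, C(k)=1.
Need (8*k + 4)·f(k+1) − (k)·f(k) = 1.
From deg A=1, deg B=1, deg C=0: d=-1.
deg f ≤ -1 is impossible — no certificate.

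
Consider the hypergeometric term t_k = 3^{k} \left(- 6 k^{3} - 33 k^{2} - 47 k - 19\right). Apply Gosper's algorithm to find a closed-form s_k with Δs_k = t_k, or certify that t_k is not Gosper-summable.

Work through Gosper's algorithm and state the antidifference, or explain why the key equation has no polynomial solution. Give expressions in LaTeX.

s_k = 3^{k} \left(- 3 k^{3} - 3 k^{2} - k + 1\right)

t_(k+1)/t_k = 3*(6*k**3 + 51*k**2 + 131*k + 105)/(6*k**3 + 33*k**2 + 47*k + 19).
Normal form (A,B,C) = (3, 1, k**3 + 11*k**2/2 + 47*k/6 + 19/6).
f must satisfy (3)·f(k+1) − (1)·f(k) = k**3 + 11*k**2/2 + 47*k/6 + 19/6.
Bound: deg f ≤ 3.
A polynomial solution: f(k) = (3*k**3 + 3*k**2 + k - 1)/6.
So s_k = (B(k−1)f/C)·t_k = ((3*k**3 + 3*k**2 + k - 1)/(6*k**3 + 33*k**2 + 47*k + 19))·t_k = 3**k*(-3*k**3 - 3*k**2 - k + 1).
Δs = 3**k*(-6*k**3 - 33*k**2 - 47*k - 19), as required.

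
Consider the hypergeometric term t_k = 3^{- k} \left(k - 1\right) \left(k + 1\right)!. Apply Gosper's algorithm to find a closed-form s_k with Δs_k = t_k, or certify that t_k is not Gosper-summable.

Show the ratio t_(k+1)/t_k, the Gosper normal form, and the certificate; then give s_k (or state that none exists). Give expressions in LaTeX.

s_k = 3^{1 - k} \left(k + 1\right)!

Ratio r(k) = k*(k + 2)/(3*(k - 1)).
So A=k/3 + 2/3 and B=1, with C=k - 1.
f must satisfy (k/3 + 2/3)·f(k+1) − (1)·f(k) = k - 1.
d = 0 from the (1,0,1) case.
Match coefficients ⇒ f(k) = 3.
Get s_k = R·t_k = 3**(1 - k)*factorial(k + 1) with R(k) = B(k−1)f(k)/C(k) = 3/(k - 1).
Verify: (k - 1)*factorial(k + 1)/3**k matches t_k.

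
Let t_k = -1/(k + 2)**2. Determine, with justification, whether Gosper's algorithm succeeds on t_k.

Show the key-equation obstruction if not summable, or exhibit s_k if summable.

t_(k+1)/t_k = (k + 2)**2/(k + 3)**2.
So A=k**2 + 4*k + 4 and B=k**2 + 6*k + 9, with C=1.
Solve (k**2 + 4*k + 4)·f(k+1) − (k**2 + 4*k + 4)·f(k) = 1.
Degrees (2,2,0) ⇒ d ≤ 0.
Generic f = c0 gives residual -1; -1 = 0 cannot hold, so t_k is not Gosper-summable.

No. Not Gosper-summable.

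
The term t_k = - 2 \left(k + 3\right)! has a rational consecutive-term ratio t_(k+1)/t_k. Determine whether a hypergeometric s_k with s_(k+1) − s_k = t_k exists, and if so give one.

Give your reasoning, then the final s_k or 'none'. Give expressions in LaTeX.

not Gosper-summable; s_k does not exist

Ratio r(k) = k + 4.
Factor: A=k + 4; B=1; C=1.
Solve (k + 4)·f(k+1) − (1)·f(k) = 1.
From deg A=1, deg B=0, deg C=0: d=-1.
Bound -1 < 0, so the key equation has no polynomial solution.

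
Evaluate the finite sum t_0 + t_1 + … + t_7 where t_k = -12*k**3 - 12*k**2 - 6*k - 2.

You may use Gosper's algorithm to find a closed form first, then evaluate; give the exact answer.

Compute t_(k+1)/t_k: get (6*k**3 + 24*k**2 + 33*k + 16)/(6*k**3 + 6*k**2 + 3*k + 1).
Take A(k)=1, B(k)=1, C(k)=k**3 + k**2 + k/2 + 1/6.
Set up (1)·f(k+1) − (1)·f(k) − (k**3 + k**2 + k/2 + 1/6) = 0.
Degrees (0,0,3) ⇒ d ≤ 4.
Solve for f: f(k) = k*(3*k**3 - 2*k**2 + 1)/12 (degree 4 ≤ 4).
Then R = B(k−1)f/C = k*(3*k**3 - 2*k**2 + 1)/(2*(6*k**3 + 6*k**2 + 3*k + 1)), so s_k = R(k)·t_k = -3*k**4 + 2*k**3 - k.
Δs = -12*k**3 - 12*k**2 - 6*k - 2, as required.
Telescoping: Σ = s_(8) − s_(0) = -11272 − (0) = -11272.

Σ = -11272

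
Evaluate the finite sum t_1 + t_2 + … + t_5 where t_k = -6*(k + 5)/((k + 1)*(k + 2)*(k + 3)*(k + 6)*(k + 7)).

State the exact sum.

Ratio r(k) = (k + 1)*(k + 6)**2/((k + 4)*(k + 5)*(k + 8)).
Take A(k)=k + 1, B(k)=k + 8, C(k)=k**3 + 14*k**2 + 65*k + 100.
Need (k + 1)·f(k+1) − (k + 7)·f(k) = k**3 + 14*k**2 + 65*k + 100.
From deg A=1, deg B=1, deg C=3: d=6.
Match coefficients ⇒ f(k) = k*(k + 3)*(k + 4)**2*(k + 5)**2/36.
Get s_k = R·t_k = k*(-k**2 - 9*k - 20)/(6*(k**3 + 9*k**2 + 20*k + 12)) with R(k) = B(k−1)f(k)/C(k) = k*(k + 3)*(k + 4)*(k + 7)/36.
Check: Δs_k = 6*(-k - 5)/(k**5 + 19*k**4 + 131*k**3 + 401*k**2 + 540*k + 252). ✓
Σ_(k=1)^(5) t_k = s_(6) − s_(1) = -55/336 − (-5/42) = -5/112.

Σ = -5/112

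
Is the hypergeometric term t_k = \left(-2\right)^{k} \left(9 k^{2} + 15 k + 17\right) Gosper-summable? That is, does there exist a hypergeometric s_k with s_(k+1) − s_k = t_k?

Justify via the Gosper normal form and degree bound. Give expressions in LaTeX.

Yes. s_k = \left(-2\right)^{k} \left(- 3 k^{2} - k - 3\right).

Ratio r(k) = 2*(-9*k**2 - 33*k - 41)/(9*k**2 + 15*k + 17).
Take A(k)=-2, B(k)=1, C(k)=k**2 + 5*k/3 + 17/9.
Solve (-2)·f(k+1) − (1)·f(k) = k**2 + 5*k/3 + 17/9.
deg f ≤ 2 (via 0,0,2).
Match coefficients ⇒ f(k) = -(3*k**2 + k + 3)/9.
Get s_k = R·t_k = (-2)**k*(-3*k**2 - k - 3) with R(k) = B(k−1)f(k)/C(k) = -(3*k**2 + k + 3)/(9*k**2 + 15*k + 17).
Δs = (-2)**k*(9*k**2 + 15*k + 17), as required.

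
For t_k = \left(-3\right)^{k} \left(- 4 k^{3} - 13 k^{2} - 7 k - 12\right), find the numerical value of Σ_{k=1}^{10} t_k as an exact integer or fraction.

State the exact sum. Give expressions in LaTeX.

r(k) = 3*(-4*k**3 - 25*k**2 - 45*k - 36)/(4*k**3 + 13*k**2 + 7*k + 12) after simplifying.
Gosper form: A/B · C(k+1)/C(k) with A=-3, B=1, C=k**3 + 13*k**2/4 + 7*k/4 + 3.
f must satisfy (-3)·f(k+1) − (1)·f(k) = k**3 + 13*k**2/4 + 7*k/4 + 3.
Bound: deg f ≤ 3.
Solving with deg f ≤ 3: f(k) = -(k**3 + k**2 - 2*k + 3)/4.
Then R = B(k−1)f/C = -(k**3 + k**2 - 2*k + 3)/((k + 3)*(4*k**2 + k + 4)), so s_k = R(k)·t_k = (-3)**k*(k**3 + k**2 - 2*k + 3).
s_(k+1) − s_k = (-3)**k*(-4*k**3 - 13*k**2 - 7*k - 12) = t_k.
Σ_(k=1)^(10) t_k = s_(11) − s_(1) = -253851651 − (-9) = -253851642.

Σ = -253851642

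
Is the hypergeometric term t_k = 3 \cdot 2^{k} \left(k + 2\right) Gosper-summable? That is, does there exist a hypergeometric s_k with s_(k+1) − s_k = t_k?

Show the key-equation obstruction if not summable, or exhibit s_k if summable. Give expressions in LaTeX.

r(k) = 2*(k + 3)/(k + 2) after simplifying.
Factor: A=2; B=1; C=k + 2.
Need (2)·f(k+1) − (1)·f(k) = k + 2.
Bound: deg f ≤ 1.
Solving with deg f ≤ 1: f(k) = k.
Certificate R = B(k−1)f/C = k/(k + 2) gives s_k = 3*2**k*k.
Δs = 3*2**k*(k + 2), as required.

Yes. s_k = 3 \cdot 2^{k} k.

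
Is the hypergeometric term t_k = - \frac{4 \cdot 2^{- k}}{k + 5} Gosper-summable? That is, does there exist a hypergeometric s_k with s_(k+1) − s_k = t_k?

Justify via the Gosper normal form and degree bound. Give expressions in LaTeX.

No — t_k has no hypergeometric antidifference.

r(k) = (k + 5)/(2*(k + 6)) after simplifying.
Normal form (A,B,C) = (k/2 + 5/2, k + 6, 1).
Key eq: (k/2 + 5/2)·f(k+1) = (k + 5)·f(k) + (1).
deg f ≤ -1 (via 1,1,0).
d = -1 < 0 ⇒ no nonzero polynomial f; not summable.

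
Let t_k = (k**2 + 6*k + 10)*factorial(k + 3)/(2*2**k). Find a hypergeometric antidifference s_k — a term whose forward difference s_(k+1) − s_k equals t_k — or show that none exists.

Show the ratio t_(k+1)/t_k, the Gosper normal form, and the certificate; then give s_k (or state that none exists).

s_k = (k + 3)*factorial(k + 3)/2**k

r(k) = (k + 4)*(6*k + (k + 1)**2 + 16)/(2*(k**2 + 6*k + 10)) after simplifying.
Factor: A=k/2 + 2; B=1; C=k**2 + 6*k + 10.
Key eq: (k/2 + 2)·f(k+1) = (1)·f(k) + (k**2 + 6*k + 10).
Degrees (1,0,2) ⇒ d ≤ 1.
A polynomial solution: f(k) = 2*(k + 3).
Certificate R = B(k−1)f/C = 2*(k + 3)/(k**2 + 6*k + 10) gives s_k = (k + 3)*factorial(k + 3)/2**k.
Δs = (k**2 + 6*k + 10)*factorial(k + 3)/(2*2**k), as required.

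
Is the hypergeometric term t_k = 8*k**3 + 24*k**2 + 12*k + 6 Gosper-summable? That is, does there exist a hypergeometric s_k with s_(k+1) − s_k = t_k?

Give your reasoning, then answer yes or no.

Yes. s_k = 2*k*(k**3 + 2*k**2 - 2*k + 2).

Step 1: r(k) = (4*k**3 + 24*k**2 + 42*k + 25)/(4*k**3 + 12*k**2 + 6*k + 3).
Take A(k)=1, B(k)=1, C(k)=k**3 + 3*k**2 + 3*k/2 + 3/4.
f must satisfy (1)·f(k+1) − (1)·f(k) = k**3 + 3*k**2 + 3*k/2 + 3/4.
Degrees (0,0,3) ⇒ d ≤ 4.
Solve for f: f(k) = k*(k**3 + 2*k**2 - 2*k + 2)/4 (degree 4 ≤ 4).
R(k) = B(k−1)·f(k)/C(k) = k*(k**3 + 2*k**2 - 2*k + 2)/(4*k**3 + 12*k**2 + 6*k + 3); s_k = R·t_k = 2*k*(k**3 + 2*k**2 - 2*k + 2).
Check: Δs_k = 8*k**3 + 24*k**2 + 12*k + 6. ✓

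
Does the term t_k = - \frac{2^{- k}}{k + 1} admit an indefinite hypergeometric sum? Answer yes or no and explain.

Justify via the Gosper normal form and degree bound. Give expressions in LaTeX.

No — t_k has no hypergeometric antidifference.

t_(k+1)/t_k = (k + 1)/(2*(k + 2)).
A = k/2 + 1/2, B = k + 2, C = 1.
Solve (k/2 + 1/2)·f(k+1) − (k + 1)·f(k) = 1.
Bound: deg f ≤ -1.
d = -1 < 0 ⇒ no nonzero polynomial f; not summable.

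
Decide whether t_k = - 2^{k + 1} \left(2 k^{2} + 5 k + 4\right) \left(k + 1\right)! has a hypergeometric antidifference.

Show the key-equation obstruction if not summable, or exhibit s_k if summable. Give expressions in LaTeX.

r(k) = 2*(2*k**3 + 13*k**2 + 29*k + 22)/(2*k**2 + 5*k + 4) after simplifying.
Gosper form: A/B · C(k+1)/C(k) with A=2*k + 4, B=1, C=k**2 + 5*k/2 + 2.
Need (2*k + 4)·f(k+1) − (1)·f(k) = k**2 + 5*k/2 + 2.
From deg A=1, deg B=0, deg C=2: d=1.
Solving with deg f ≤ 1: f(k) = k/2.
So s_k = (B(k−1)f/C)·t_k = (k/(2*k**2 + 5*k + 4))·t_k = -2**(k + 1)*k*factorial(k + 1).
Verify: -2**(k + 1)*(2*k**2 + 5*k + 4)*factorial(k + 1) matches t_k.

Yes. s_k = - 2^{k + 1} k \left(k + 1\right)!.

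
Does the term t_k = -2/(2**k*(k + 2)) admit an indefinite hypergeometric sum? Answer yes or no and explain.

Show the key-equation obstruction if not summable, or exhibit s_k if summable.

Ratio r(k) = (k + 2)/(2*(k + 3)).
So A=k/2 + 1 and B=k + 3, with C=1.
Solve (k/2 + 1)·f(k+1) − (k + 2)·f(k) = 1.
Degrees (1,1,0) ⇒ d ≤ -1.
d = -1 < 0 ⇒ no nonzero polynomial f; not summable.

No — key equation has no polynomial f.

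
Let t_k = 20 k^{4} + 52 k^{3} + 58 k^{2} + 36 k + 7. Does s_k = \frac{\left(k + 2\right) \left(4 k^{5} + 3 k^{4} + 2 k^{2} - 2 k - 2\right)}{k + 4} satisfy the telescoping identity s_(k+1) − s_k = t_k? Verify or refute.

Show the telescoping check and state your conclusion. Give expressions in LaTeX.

Invalid: residual \frac{2 \left(- 16 k^{5} - 129 k^{4} - 266 k^{3} - 266 k^{2} - 153 k - 30\right)}{k^{2} + 9 k + 20} ≠ 0.

s_(k+1) = (k + 3)*(-2*k + 4*(k + 1)**5 + 3*(k + 1)**4 + 2*(k + 1)**2 - 4)/(k + 5)
s_(k+1) − s_k = (20*k**6 + 200*k**5 + 668*k**4 + 1066*k**3 + 959*k**2 + 477*k + 80)/(k**2 + 9*k + 20)
(s_(k+1) − s_k) − t_k = 2*(-16*k**5 - 129*k**4 - 266*k**3 - 266*k**2 - 153*k - 30)/(k**2 + 9*k + 20)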